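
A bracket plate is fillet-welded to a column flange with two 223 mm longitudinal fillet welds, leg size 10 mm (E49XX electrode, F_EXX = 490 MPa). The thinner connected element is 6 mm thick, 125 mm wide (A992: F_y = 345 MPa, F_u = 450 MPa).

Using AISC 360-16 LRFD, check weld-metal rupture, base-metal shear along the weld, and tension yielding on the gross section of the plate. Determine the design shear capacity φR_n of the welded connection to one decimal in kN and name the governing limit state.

232.9 kN (gross-section yield governs)

Weld metal: throat = 0.707×10 = 7.07 mm, L = 2×223 = 446 mm. φR_n = 0.75 × 0.6 × 490 × 7.07 × 446 = 695.3 kN.
Base metal shear (6 mm plate): yield φR_n = 1.0×0.6×345×6×446 = 553.9 kN; rupture φR_n = 0.75×0.6×450×6×446 = 541.9 kN; take 541.9 kN (rupture).
Tension yield (gross): A_g = 125×6 = 750 mm². φR_n = 0.90 × 345 × 750 = 232.9 kN.
Governing: min(695.3, 541.9, 232.9) = 232.9 kN → gross-section yield.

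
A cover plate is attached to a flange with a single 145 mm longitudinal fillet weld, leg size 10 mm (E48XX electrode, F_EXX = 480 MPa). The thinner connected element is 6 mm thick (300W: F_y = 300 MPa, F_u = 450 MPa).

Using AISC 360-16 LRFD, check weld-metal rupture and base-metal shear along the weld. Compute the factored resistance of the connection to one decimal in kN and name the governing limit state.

Weld metal: throat = 0.707×10 = 7.07 mm, L = 145 mm. φR_n = 0.75 × 0.6 × 480 × 7.07 × 145 = 221.4 kN.
Base metal shear (6 mm plate): yield φR_n = 1.0×0.6×300×6×145 = 156.6 kN; rupture φR_n = 0.75×0.6×450×6×145 = 176.2 kN; take 156.6 kN (yield).
Governing: min(221.4, 156.6) = 156.6 kN → base-metal shear.

156.6 kN (base-metal shear governs)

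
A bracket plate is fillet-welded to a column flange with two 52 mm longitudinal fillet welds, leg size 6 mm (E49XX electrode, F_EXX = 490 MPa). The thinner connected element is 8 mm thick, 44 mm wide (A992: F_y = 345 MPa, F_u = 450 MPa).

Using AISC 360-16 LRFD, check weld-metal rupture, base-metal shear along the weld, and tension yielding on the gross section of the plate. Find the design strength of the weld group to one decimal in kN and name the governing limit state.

97.3 kN (weld metal governs)

Weld metal: throat = 0.707×6 = 4.242 mm, L = 2×52 = 104 mm. φR_n = 0.75 × 0.6 × 490 × 4.242 × 104 = 97.3 kN.
Base metal shear (8 mm plate): yield φR_n = 1.0×0.6×345×8×104 = 172.2 kN; rupture φR_n = 0.75×0.6×450×8×104 = 168.5 kN; take 168.5 kN (rupture).
Tension yield (gross): A_g = 44×8 = 352 mm². φR_n = 0.90 × 345 × 352 = 109.3 kN.
Governing: min(97.3, 168.5, 109.3) = 97.3 kN → weld metal.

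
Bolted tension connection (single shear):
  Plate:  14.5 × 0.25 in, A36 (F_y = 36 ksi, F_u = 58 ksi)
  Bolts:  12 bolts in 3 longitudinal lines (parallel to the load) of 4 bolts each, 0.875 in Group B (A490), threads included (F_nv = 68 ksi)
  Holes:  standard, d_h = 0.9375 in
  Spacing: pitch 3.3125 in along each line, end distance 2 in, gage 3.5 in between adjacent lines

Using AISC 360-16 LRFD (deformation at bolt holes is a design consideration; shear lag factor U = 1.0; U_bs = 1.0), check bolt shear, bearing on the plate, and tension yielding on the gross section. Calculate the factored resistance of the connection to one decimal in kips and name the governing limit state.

117.5 kips (gross-section yield governs)

Bolt shear: A_b = π(0.875)²/4 = 0.60132 in². φR_n = 0.75 × 68 × 0.60132 × 12 × 1 = 368.0 kips.
Bearing (0.25 in plate, F_u = 58 ksi): end bolts L_c = 2 − 0.9375/2 = 1.53125, R_n = min(1.2×1.53125×0.25×58, 2.4×0.875×0.25×58) = 26.644 kips/bolt; interior L_c = 3.3125 − 0.9375 = 2.375, R_n = 30.45 kips/bolt. φR_n = 0.75 × (3×26.644 + 9×30.45) = 265.5 kips.
Tension yield (gross): A_g = 14.5×0.25 = 3.625 in². φR_n = 0.90 × 36 × 3.625 = 117.5 kips.
Governing: min(368.0, 265.5, 117.5) = 117.5 kips → gross-section yield.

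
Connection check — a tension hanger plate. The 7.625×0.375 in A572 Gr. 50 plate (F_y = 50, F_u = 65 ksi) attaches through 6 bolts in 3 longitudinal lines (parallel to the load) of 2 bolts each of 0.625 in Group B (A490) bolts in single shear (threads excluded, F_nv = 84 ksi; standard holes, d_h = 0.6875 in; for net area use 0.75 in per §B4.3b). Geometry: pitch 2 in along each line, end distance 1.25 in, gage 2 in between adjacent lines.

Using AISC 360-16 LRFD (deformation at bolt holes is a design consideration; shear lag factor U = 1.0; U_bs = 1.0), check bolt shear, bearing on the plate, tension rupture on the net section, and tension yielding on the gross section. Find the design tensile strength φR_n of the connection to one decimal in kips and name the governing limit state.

98.3 kips (net-section rupture governs)

Bolt shear: A_b = π(0.625)²/4 = 0.3068 in². φR_n = 0.75 × 84 × 0.3068 × 6 × 1 = 116.0 kips.
Bearing (0.375 in plate, F_u = 65 ksi): end bolts L_c = 1.25 − 0.6875/2 = 0.90625, R_n = min(1.2×0.90625×0.375×65, 2.4×0.625×0.375×65) = 26.508 kips/bolt; interior L_c = 2 − 0.6875 = 1.3125, R_n = 36.563 kips/bolt. φR_n = 0.75 × (3×26.508 + 3×36.563) = 141.9 kips.
Tension rupture (net): A_n = (7.625 − 3×0.75)×0.375 = 2.0156 in² (U = 1.0, A_e = A_n). φR_n = 0.75 × 65 × 2.0156 = 98.3 kips.
Tension yield (gross): A_g = 7.625×0.375 = 2.8594 in². φR_n = 0.90 × 50 × 2.8594 = 128.7 kips.
Governing: min(116.0, 141.9, 98.3, 128.7) = 98.3 kips → net-section rupture.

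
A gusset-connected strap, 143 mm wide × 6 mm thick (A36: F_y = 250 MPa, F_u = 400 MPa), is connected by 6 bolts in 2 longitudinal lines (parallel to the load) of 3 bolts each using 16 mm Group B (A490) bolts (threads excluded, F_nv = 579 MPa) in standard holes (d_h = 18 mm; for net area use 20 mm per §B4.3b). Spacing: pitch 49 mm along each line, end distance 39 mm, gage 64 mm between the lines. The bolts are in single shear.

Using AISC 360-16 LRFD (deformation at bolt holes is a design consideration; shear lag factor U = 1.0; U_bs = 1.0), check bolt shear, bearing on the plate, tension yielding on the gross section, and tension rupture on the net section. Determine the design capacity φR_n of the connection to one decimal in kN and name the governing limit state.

Bolt shear: A_b = π(16)²/4 = 201.06 mm². φR_n = 0.75 × 579 × 201.06 × 6 × 1 = 523.9 kN.
Bearing (6 mm plate, F_u = 400 MPa): end bolts L_c = 39 − 18/2 = 30, R_n = min(1.2×30×6×400, 2.4×16×6×400) = 86.4 kN/bolt; interior L_c = 49 − 18 = 31, R_n = 89.28 kN/bolt. φR_n = 0.75 × (2×86.4 + 4×89.28) = 397.4 kN.
Tension yield (gross): A_g = 143×6 = 858 mm². φR_n = 0.90 × 250 × 858 = 193.1 kN.
Tension rupture (net): A_n = (143 − 2×20)×6 = 618 mm² (U = 1.0, A_e = A_n). φR_n = 0.75 × 400 × 618 = 185.4 kN.
Governing: min(523.9, 397.4, 193.1, 185.4) = 185.4 kN → net-section rupture.

185.4 kN (net-section rupture governs)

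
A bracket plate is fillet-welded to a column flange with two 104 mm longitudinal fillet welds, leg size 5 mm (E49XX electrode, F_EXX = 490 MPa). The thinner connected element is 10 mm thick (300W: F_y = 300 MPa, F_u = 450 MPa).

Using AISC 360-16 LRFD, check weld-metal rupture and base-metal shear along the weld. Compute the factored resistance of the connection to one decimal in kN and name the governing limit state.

162.1 kN (weld metal governs)

Weld metal: throat = 0.707×5 = 3.535 mm, L = 2×104 = 208 mm. φR_n = 0.75 × 0.6 × 490 × 3.535 × 208 = 162.1 kN.
Base metal shear (10 mm plate): yield φR_n = 1.0×0.6×300×10×208 = 374.4 kN; rupture φR_n = 0.75×0.6×450×10×208 = 421.2 kN; take 374.4 kN (yield).
Governing: min(162.1, 374.4) = 162.1 kN → weld metal.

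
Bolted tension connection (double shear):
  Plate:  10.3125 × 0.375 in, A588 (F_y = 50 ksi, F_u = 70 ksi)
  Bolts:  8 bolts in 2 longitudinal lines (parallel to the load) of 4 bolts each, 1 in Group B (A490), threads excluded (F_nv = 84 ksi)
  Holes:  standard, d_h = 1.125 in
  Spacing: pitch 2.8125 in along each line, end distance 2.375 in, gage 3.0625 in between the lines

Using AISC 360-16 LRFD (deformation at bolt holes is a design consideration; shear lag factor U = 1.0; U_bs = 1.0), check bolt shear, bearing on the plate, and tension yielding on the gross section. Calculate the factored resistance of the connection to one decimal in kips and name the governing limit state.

Bolt shear: A_b = π(1)²/4 = 0.7854 in². φR_n = 0.75 × 84 × 0.7854 × 8 × 2 = 791.7 kips.
Bearing (0.375 in plate, F_u = 70 ksi): end bolts L_c = 2.375 − 1.125/2 = 1.8125, R_n = min(1.2×1.8125×0.375×70, 2.4×1×0.375×70) = 57.094 kips/bolt; interior L_c = 2.8125 − 1.125 = 1.6875, R_n = 53.156 kips/bolt. φR_n = 0.75 × (2×57.094 + 6×53.156) = 324.8 kips.
Tension yield (gross): A_g = 10.3125×0.375 = 3.8672 in². φR_n = 0.90 × 50 × 3.8672 = 174.0 kips.
Governing: min(791.7, 324.8, 174.0) = 174.0 kips → gross-section yield.

174.0 kips (gross-section yield governs)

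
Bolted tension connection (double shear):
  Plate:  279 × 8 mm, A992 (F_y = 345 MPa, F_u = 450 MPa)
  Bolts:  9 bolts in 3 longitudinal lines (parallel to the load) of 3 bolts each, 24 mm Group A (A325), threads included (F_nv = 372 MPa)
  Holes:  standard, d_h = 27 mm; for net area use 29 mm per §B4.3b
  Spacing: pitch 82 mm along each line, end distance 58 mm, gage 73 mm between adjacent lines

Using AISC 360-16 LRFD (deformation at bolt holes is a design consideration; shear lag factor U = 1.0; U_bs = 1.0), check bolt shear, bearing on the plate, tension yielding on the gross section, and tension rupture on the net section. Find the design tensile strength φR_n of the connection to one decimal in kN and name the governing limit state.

518.4 kN (net-section rupture governs)

Bolt shear: A_b = π(24)²/4 = 452.39 mm². φR_n = 0.75 × 372 × 452.39 × 9 × 2 = 2271.9 kN.
Bearing (8 mm plate, F_u = 450 MPa): end bolts L_c = 58 − 27/2 = 44.5, R_n = min(1.2×44.5×8×450, 2.4×24×8×450) = 192.24 kN/bolt; interior L_c = 82 − 27 = 55, R_n = 207.36 kN/bolt. φR_n = 0.75 × (3×192.24 + 6×207.36) = 1365.7 kN.
Tension yield (gross): A_g = 279×8 = 2232 mm². φR_n = 0.90 × 345 × 2232 = 693.0 kN.
Tension rupture (net): A_n = (279 − 3×29)×8 = 1536 mm² (U = 1.0, A_e = A_n). φR_n = 0.75 × 450 × 1536 = 518.4 kN.
Governing: min(2271.9, 1365.7, 693.0, 518.4) = 518.4 kN → net-section rupture.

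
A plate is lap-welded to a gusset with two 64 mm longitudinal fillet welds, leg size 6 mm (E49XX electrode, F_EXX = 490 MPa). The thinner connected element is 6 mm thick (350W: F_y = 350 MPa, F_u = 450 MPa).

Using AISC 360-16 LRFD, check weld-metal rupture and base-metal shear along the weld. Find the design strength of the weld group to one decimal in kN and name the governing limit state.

119.7 kN (weld metal governs)

Weld metal: throat = 0.707×6 = 4.242 mm, L = 2×64 = 128 mm. φR_n = 0.75 × 0.6 × 490 × 4.242 × 128 = 119.7 kN.
Base metal shear (6 mm plate): yield φR_n = 1.0×0.6×350×6×128 = 161.3 kN; rupture φR_n = 0.75×0.6×450×6×128 = 155.5 kN; take 155.5 kN (rupture).
Governing: min(119.7, 155.5) = 119.7 kN → weld metal.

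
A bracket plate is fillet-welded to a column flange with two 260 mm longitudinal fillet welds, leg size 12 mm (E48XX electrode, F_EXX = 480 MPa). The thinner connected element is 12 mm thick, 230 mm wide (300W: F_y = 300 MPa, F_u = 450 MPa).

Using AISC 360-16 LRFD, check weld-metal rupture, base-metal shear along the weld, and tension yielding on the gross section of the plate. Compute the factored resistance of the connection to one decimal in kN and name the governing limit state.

745.2 kN (gross-section yield governs)

Weld metal: throat = 0.707×12 = 8.484 mm, L = 2×260 = 520 mm. φR_n = 0.75 × 0.6 × 480 × 8.484 × 520 = 952.9 kN.
Base metal shear (12 mm plate): yield φR_n = 1.0×0.6×300×12×520 = 1123.2 kN; rupture φR_n = 0.75×0.6×450×12×520 = 1263.6 kN; take 1123.2 kN (yield).
Tension yield (gross): A_g = 230×12 = 2760 mm². φR_n = 0.90 × 300 × 2760 = 745.2 kN.
Governing: min(952.9, 1123.2, 745.2) = 745.2 kN → gross-section yield.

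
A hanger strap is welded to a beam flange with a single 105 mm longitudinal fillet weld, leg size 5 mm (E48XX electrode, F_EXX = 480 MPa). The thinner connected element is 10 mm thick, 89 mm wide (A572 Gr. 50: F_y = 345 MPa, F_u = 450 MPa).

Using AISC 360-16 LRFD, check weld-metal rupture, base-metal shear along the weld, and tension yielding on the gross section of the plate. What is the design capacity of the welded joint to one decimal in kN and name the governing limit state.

80.2 kN (weld metal governs)

Weld metal: throat = 0.707×5 = 3.535 mm, L = 105 mm. φR_n = 0.75 × 0.6 × 480 × 3.535 × 105 = 80.2 kN.
Base metal shear (10 mm plate): yield φR_n = 1.0×0.6×345×10×105 = 217.4 kN; rupture φR_n = 0.75×0.6×450×10×105 = 212.6 kN; take 212.6 kN (rupture).
Tension yield (gross): A_g = 89×10 = 890 mm². φR_n = 0.90 × 345 × 890 = 276.3 kN.
Governing: min(80.2, 212.6, 276.3) = 80.2 kN → weld metal.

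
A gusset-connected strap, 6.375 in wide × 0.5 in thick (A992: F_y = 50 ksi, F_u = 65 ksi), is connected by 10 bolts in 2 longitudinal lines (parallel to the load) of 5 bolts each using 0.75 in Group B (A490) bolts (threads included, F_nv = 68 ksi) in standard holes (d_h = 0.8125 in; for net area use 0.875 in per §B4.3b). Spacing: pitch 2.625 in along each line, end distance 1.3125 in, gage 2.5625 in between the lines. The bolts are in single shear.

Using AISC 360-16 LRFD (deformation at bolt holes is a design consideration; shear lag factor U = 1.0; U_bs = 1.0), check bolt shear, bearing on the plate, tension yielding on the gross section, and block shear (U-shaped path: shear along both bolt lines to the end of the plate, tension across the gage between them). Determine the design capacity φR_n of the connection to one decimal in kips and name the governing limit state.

143.4 kips (gross-section yield governs)

Bolt shear: A_b = π(0.75)²/4 = 0.44179 in². φR_n = 0.75 × 68 × 0.44179 × 10 × 1 = 225.3 kips.
Bearing (0.5 in plate, F_u = 65 ksi): end bolts L_c = 1.3125 − 0.8125/2 = 0.90625, R_n = min(1.2×0.90625×0.5×65, 2.4×0.75×0.5×65) = 35.344 kips/bolt; interior L_c = 2.625 − 0.8125 = 1.8125, R_n = 58.5 kips/bolt. φR_n = 0.75 × (2×35.344 + 8×58.5) = 404.0 kips.
Tension yield (gross): A_g = 6.375×0.5 = 3.1875 in². φR_n = 0.90 × 50 × 3.1875 = 143.4 kips.
Block shear: shear path 2×[1.3125+4×2.625] = 2×11.8125 in, A_gv = 11.813, A_nv = 2×(11.8125 − 4.5×0.875)×0.5 = 7.875 in²; tension across gage: (2.5625 − 1×0.875)×0.5 = 0.84375 in². R_n = min(0.6×65×7.875, 0.6×50×11.813) + 1.0×65×0.84375 = min(307.13, 354.39) + 54.844 = 361.97 kips. φR_n = 0.75 × 361.97 = 271.5 kips.
Governing: min(225.3, 404.0, 143.4, 271.5) = 143.4 kips → gross-section yield.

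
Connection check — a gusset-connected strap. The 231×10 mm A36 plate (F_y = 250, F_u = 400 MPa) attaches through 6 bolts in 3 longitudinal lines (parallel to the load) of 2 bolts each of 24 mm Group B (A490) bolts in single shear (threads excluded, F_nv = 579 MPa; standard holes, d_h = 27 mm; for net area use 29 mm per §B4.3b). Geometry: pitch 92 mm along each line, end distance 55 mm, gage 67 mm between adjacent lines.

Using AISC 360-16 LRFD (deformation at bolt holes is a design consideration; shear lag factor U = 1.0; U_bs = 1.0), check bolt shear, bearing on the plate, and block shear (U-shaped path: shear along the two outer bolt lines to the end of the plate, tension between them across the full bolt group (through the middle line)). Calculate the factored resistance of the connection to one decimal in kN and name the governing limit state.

558.8 kN (block shear governs)

Bolt shear: A_b = π(24)²/4 = 452.39 mm². φR_n = 0.75 × 579 × 452.39 × 6 × 1 = 1178.7 kN.
Bearing (10 mm plate, F_u = 400 MPa): end bolts L_c = 55 − 27/2 = 41.5, R_n = min(1.2×41.5×10×400, 2.4×24×10×400) = 199.2 kN/bolt; interior L_c = 92 − 27 = 65, R_n = 230.4 kN/bolt. φR_n = 0.75 × (3×199.2 + 3×230.4) = 966.6 kN.
Block shear: shear path 2×[55+1×92] = 2×147 mm, A_gv = 2940, A_nv = 2×(147 − 1.5×29)×10 = 2070 mm²; tension across gage: (134 − 2×29)×10 = 760 mm². R_n = min(0.6×400×2070, 0.6×250×2940) + 1.0×400×760 = min(496.8, 441) + 304 = 745 kN. φR_n = 0.75 × 745 = 558.8 kN.
Governing: min(1178.7, 966.6, 558.8) = 558.8 kN → block shear.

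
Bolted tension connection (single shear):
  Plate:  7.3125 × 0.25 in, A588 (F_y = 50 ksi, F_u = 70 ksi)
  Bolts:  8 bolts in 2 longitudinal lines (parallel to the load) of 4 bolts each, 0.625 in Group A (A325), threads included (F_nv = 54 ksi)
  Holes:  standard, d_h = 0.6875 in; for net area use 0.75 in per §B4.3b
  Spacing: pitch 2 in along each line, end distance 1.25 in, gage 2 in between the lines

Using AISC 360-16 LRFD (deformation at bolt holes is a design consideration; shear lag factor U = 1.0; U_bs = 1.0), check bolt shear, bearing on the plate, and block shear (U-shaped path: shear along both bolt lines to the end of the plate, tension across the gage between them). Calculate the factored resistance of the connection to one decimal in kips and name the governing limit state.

Bolt shear: A_b = π(0.625)²/4 = 0.3068 in². φR_n = 0.75 × 54 × 0.3068 × 8 × 1 = 99.4 kips.
Bearing (0.25 in plate, F_u = 70 ksi): end bolts L_c = 1.25 − 0.6875/2 = 0.90625, R_n = min(1.2×0.90625×0.25×70, 2.4×0.625×0.25×70) = 19.031 kips/bolt; interior L_c = 2 − 0.6875 = 1.3125, R_n = 26.25 kips/bolt. φR_n = 0.75 × (2×19.031 + 6×26.25) = 146.7 kips.
Block shear: shear path 2×[1.25+3×2] = 2×7.25 in, A_gv = 3.625, A_nv = 2×(7.25 − 3.5×0.75)×0.25 = 2.3125 in²; tension across gage: (2 − 1×0.75)×0.25 = 0.3125 in². R_n = min(0.6×70×2.3125, 0.6×50×3.625) + 1.0×70×0.3125 = min(97.125, 108.75) + 21.875 = 119 kips. φR_n = 0.75 × 119 = 89.3 kips.
Governing: min(99.4, 146.7, 89.3) = 89.3 kips → block shear.

89.3 kips (block shear governs)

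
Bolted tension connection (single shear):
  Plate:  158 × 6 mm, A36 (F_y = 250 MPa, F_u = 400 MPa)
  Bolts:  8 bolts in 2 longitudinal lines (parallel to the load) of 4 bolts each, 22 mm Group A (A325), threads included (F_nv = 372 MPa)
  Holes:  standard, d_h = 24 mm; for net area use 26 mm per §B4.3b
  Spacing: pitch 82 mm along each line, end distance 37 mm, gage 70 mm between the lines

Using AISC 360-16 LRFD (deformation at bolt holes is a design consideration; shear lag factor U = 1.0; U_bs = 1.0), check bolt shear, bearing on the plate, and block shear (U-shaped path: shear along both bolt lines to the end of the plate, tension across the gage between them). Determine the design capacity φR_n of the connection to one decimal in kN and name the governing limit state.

Bolt shear: A_b = π(22)²/4 = 380.13 mm². φR_n = 0.75 × 372 × 380.13 × 8 × 1 = 848.5 kN.
Bearing (6 mm plate, F_u = 400 MPa): end bolts L_c = 37 − 24/2 = 25, R_n = min(1.2×25×6×400, 2.4×22×6×400) = 72 kN/bolt; interior L_c = 82 − 24 = 58, R_n = 126.72 kN/bolt. φR_n = 0.75 × (2×72 + 6×126.72) = 678.2 kN.
Block shear: shear path 2×[37+3×82] = 2×283 mm, A_gv = 3396, A_nv = 2×(283 − 3.5×26)×6 = 2304 mm²; tension across gage: (70 − 1×26)×6 = 264 mm². R_n = min(0.6×400×2304, 0.6×250×3396) + 1.0×400×264 = min(552.96, 509.4) + 105.6 = 615 kN. φR_n = 0.75 × 615 = 461.3 kN.
Governing: min(848.5, 678.2, 461.3) = 461.3 kN → block shear.

461.3 kN (block shear governs)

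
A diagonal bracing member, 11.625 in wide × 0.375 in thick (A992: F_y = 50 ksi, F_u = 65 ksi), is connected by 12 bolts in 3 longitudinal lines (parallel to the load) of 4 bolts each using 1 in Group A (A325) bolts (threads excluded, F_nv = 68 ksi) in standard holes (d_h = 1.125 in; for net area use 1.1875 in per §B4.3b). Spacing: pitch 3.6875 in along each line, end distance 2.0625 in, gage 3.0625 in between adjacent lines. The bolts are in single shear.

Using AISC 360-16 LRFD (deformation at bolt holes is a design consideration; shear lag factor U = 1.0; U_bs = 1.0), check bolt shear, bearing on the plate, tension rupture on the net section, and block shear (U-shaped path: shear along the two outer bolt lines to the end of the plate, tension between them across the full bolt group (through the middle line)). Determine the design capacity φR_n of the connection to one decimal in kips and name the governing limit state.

Bolt shear: A_b = π(1)²/4 = 0.7854 in². φR_n = 0.75 × 68 × 0.7854 × 12 × 1 = 480.7 kips.
Bearing (0.375 in plate, F_u = 65 ksi): end bolts L_c = 2.0625 − 1.125/2 = 1.5, R_n = min(1.2×1.5×0.375×65, 2.4×1×0.375×65) = 43.875 kips/bolt; interior L_c = 3.6875 − 1.125 = 2.5625, R_n = 58.5 kips/bolt. φR_n = 0.75 × (3×43.875 + 9×58.5) = 493.6 kips.
Tension rupture (net): A_n = (11.625 − 3×1.1875)×0.375 = 3.0234 in² (U = 1.0, A_e = A_n). φR_n = 0.75 × 65 × 3.0234 = 147.4 kips.
Block shear: shear path 2×[2.0625+3×3.6875] = 2×13.125 in, A_gv = 9.8438, A_nv = 2×(13.125 − 3.5×1.1875)×0.375 = 6.7266 in²; tension across gage: (6.125 − 2×1.1875)×0.375 = 1.4063 in². R_n = min(0.6×65×6.7266, 0.6×50×9.8438) + 1.0×65×1.4063 = min(262.34, 295.31) + 91.41 = 353.75 kips. φR_n = 0.75 × 353.75 = 265.3 kips.
Governing: min(480.7, 493.6, 147.4, 265.3) = 147.4 kips → net-section rupture.

147.4 kips (net-section rupture governs)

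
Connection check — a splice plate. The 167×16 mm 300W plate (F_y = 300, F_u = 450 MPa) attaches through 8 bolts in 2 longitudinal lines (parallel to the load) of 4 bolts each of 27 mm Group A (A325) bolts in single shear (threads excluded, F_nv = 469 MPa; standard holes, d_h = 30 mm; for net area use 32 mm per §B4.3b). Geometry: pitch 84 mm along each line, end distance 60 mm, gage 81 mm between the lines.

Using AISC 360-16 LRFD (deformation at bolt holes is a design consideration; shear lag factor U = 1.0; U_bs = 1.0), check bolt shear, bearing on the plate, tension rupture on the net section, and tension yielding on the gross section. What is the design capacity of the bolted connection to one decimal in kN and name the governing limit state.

Bolt shear: A_b = π(27)²/4 = 572.56 mm². φR_n = 0.75 × 469 × 572.56 × 8 × 1 = 1611.2 kN.
Bearing (16 mm plate, F_u = 450 MPa): end bolts L_c = 60 − 30/2 = 45, R_n = min(1.2×45×16×450, 2.4×27×16×450) = 388.8 kN/bolt; interior L_c = 84 − 30 = 54, R_n = 466.56 kN/bolt. φR_n = 0.75 × (2×388.8 + 6×466.56) = 2682.7 kN.
Tension rupture (net): A_n = (167 − 2×32)×16 = 1648 mm² (U = 1.0, A_e = A_n). φR_n = 0.75 × 450 × 1648 = 556.2 kN.
Tension yield (gross): A_g = 167×16 = 2672 mm². φR_n = 0.90 × 300 × 2672 = 721.4 kN.
Governing: min(1611.2, 2682.7, 556.2, 721.4) = 556.2 kN → net-section rupture.

556.2 kN (net-section rupture governs)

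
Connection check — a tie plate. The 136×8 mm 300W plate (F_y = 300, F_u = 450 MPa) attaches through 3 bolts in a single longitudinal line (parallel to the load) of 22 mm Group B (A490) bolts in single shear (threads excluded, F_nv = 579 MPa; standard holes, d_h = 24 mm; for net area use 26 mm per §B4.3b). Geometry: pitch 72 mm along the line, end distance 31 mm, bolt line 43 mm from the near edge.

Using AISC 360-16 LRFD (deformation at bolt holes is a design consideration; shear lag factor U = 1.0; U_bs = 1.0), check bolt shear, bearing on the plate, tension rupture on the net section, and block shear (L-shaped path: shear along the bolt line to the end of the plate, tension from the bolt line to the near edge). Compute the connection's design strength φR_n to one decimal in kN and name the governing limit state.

259.2 kN (block shear governs)

Bolt shear: A_b = π(22)²/4 = 380.13 mm². φR_n = 0.75 × 579 × 380.13 × 3 × 1 = 495.2 kN.
Bearing (8 mm plate, F_u = 450 MPa): end bolts L_c = 31 − 24/2 = 19, R_n = min(1.2×19×8×450, 2.4×22×8×450) = 82.08 kN/bolt; interior L_c = 72 − 24 = 48, R_n = 190.08 kN/bolt. φR_n = 0.75 × (1×82.08 + 2×190.08) = 346.7 kN.
Tension rupture (net): A_n = (136 − 1×26)×8 = 880 mm² (U = 1.0, A_e = A_n). φR_n = 0.75 × 450 × 880 = 297.0 kN.
Block shear: shear path 1×[31+2×72] = 1×175 mm, A_gv = 1400, A_nv = 1×(175 − 2.5×26)×8 = 880 mm²; tension to near edge: (43 − 0.5×26)×8 = 240 mm². R_n = min(0.6×450×880, 0.6×300×1400) + 1.0×450×240 = min(237.6, 252) + 108 = 345.6 kN. φR_n = 0.75 × 345.6 = 259.2 kN.
Governing: min(495.2, 346.7, 297.0, 259.2) = 259.2 kN → block shear.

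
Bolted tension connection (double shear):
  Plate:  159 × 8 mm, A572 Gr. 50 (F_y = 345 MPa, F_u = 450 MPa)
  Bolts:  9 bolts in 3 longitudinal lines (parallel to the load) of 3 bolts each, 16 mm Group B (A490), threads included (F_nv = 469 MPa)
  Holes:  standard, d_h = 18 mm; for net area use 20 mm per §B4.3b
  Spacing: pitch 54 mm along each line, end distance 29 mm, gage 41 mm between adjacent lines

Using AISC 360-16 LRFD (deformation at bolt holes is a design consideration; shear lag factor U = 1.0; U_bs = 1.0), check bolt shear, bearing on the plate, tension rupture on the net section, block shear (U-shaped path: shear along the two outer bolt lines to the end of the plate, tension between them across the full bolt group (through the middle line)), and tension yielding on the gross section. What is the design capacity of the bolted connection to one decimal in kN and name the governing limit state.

Bolt shear: A_b = π(16)²/4 = 201.06 mm². φR_n = 0.75 × 469 × 201.06 × 9 × 2 = 1273.0 kN.
Bearing (8 mm plate, F_u = 450 MPa): end bolts L_c = 29 − 18/2 = 20, R_n = min(1.2×20×8×450, 2.4×16×8×450) = 86.4 kN/bolt; interior L_c = 54 − 18 = 36, R_n = 138.24 kN/bolt. φR_n = 0.75 × (3×86.4 + 6×138.24) = 816.5 kN.
Tension rupture (net): A_n = (159 − 3×20)×8 = 792 mm² (U = 1.0, A_e = A_n). φR_n = 0.75 × 450 × 792 = 267.3 kN.
Block shear: shear path 2×[29+2×54] = 2×137 mm, A_gv = 2192, A_nv = 2×(137 − 2.5×20)×8 = 1392 mm²; tension across gage: (82 − 2×20)×8 = 336 mm². R_n = min(0.6×450×1392, 0.6×345×2192) + 1.0×450×336 = min(375.84, 453.74) + 151.2 = 527.04 kN. φR_n = 0.75 × 527.04 = 395.3 kN.
Tension yield (gross): A_g = 159×8 = 1272 mm². φR_n = 0.90 × 345 × 1272 = 395.0 kN.
Governing: min(1273.0, 816.5, 267.3, 395.3, 395.0) = 267.3 kN → net-section rupture.

267.3 kN (net-section rupture governs)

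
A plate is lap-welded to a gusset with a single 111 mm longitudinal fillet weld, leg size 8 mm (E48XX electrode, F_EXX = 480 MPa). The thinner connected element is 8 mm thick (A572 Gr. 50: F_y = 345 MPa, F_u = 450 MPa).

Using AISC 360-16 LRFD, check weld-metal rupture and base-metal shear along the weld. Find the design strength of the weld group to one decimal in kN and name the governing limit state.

Weld metal: throat = 0.707×8 = 5.656 mm, L = 111 mm. φR_n = 0.75 × 0.6 × 480 × 5.656 × 111 = 135.6 kN.
Base metal shear (8 mm plate): yield φR_n = 1.0×0.6×345×8×111 = 183.8 kN; rupture φR_n = 0.75×0.6×450×8×111 = 179.8 kN; take 179.8 kN (rupture).
Governing: min(135.6, 179.8) = 135.6 kN → weld metal.

135.6 kN (weld metal governs)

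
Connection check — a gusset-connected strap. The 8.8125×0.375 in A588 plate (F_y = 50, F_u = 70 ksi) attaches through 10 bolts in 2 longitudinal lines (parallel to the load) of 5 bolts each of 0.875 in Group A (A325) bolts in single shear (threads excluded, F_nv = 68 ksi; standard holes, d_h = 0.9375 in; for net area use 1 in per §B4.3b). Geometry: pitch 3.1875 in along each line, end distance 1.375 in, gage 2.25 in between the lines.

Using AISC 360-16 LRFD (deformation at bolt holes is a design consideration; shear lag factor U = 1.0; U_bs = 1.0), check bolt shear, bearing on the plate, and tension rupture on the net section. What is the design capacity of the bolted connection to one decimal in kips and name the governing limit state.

Bolt shear: A_b = π(0.875)²/4 = 0.60132 in². φR_n = 0.75 × 68 × 0.60132 × 10 × 1 = 306.7 kips.
Bearing (0.375 in plate, F_u = 70 ksi): end bolts L_c = 1.375 − 0.9375/2 = 0.90625, R_n = min(1.2×0.90625×0.375×70, 2.4×0.875×0.375×70) = 28.547 kips/bolt; interior L_c = 3.1875 − 0.9375 = 2.25, R_n = 55.125 kips/bolt. φR_n = 0.75 × (2×28.547 + 8×55.125) = 373.6 kips.
Tension rupture (net): A_n = (8.8125 − 2×1)×0.375 = 2.5547 in² (U = 1.0, A_e = A_n). φR_n = 0.75 × 70 × 2.5547 = 134.1 kips.
Governing: min(306.7, 373.6, 134.1) = 134.1 kips → net-section rupture.

134.1 kips (net-section rupture governs)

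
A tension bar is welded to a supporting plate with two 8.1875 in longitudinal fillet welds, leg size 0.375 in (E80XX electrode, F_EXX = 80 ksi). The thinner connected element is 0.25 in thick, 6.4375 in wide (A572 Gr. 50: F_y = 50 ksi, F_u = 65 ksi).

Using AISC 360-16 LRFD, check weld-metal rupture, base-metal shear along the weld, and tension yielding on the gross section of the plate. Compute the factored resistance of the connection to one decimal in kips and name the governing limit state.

Weld metal: throat = 0.707×0.375 = 0.26513 in, L = 2×8.1875 = 16.375 in. φR_n = 0.75 × 0.6 × 80 × 0.26513 × 16.375 = 156.3 kips.
Base metal shear (0.25 in plate): yield φR_n = 1.0×0.6×50×0.25×16.375 = 122.8 kips; rupture φR_n = 0.75×0.6×65×0.25×16.375 = 119.7 kips; take 119.7 kips (rupture).
Tension yield (gross): A_g = 6.4375×0.25 = 1.6094 in². φR_n = 0.90 × 50 × 1.6094 = 72.4 kips.
Governing: min(156.3, 119.7, 72.4) = 72.4 kips → gross-section yield.

72.4 kips (gross-section yield governs)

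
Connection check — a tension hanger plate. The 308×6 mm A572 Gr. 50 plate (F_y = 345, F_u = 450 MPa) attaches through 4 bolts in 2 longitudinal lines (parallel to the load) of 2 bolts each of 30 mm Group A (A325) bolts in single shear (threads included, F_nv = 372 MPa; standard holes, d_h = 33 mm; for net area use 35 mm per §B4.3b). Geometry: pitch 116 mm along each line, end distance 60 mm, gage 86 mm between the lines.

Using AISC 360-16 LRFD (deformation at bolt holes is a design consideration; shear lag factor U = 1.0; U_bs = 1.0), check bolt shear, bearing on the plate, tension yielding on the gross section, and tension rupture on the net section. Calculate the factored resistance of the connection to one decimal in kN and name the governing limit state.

482.0 kN (net-section rupture governs)

Bolt shear: A_b = π(30)²/4 = 706.86 mm². φR_n = 0.75 × 372 × 706.86 × 4 × 1 = 788.9 kN.
Bearing (6 mm plate, F_u = 450 MPa): end bolts L_c = 60 − 33/2 = 43.5, R_n = min(1.2×43.5×6×450, 2.4×30×6×450) = 140.94 kN/bolt; interior L_c = 116 − 33 = 83, R_n = 194.4 kN/bolt. φR_n = 0.75 × (2×140.94 + 2×194.4) = 503.0 kN.
Tension yield (gross): A_g = 308×6 = 1848 mm². φR_n = 0.90 × 345 × 1848 = 573.8 kN.
Tension rupture (net): A_n = (308 − 2×35)×6 = 1428 mm² (U = 1.0, A_e = A_n). φR_n = 0.75 × 450 × 1428 = 482.0 kN.
Governing: min(788.9, 503.0, 573.8, 482.0) = 482.0 kN → net-section rupture.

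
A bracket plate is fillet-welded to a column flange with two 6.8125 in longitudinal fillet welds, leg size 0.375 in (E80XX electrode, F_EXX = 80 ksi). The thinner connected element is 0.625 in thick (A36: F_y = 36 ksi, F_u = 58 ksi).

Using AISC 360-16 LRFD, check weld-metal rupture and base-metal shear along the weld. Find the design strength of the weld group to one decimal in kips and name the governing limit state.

130.0 kips (weld metal governs)

Weld metal: throat = 0.707×0.375 = 0.26513 in, L = 2×6.8125 = 13.625 in. φR_n = 0.75 × 0.6 × 80 × 0.26513 × 13.625 = 130.0 kips.
Base metal shear (0.625 in plate): yield φR_n = 1.0×0.6×36×0.625×13.625 = 183.9 kips; rupture φR_n = 0.75×0.6×58×0.625×13.625 = 222.3 kips; take 183.9 kips (yield).
Governing: min(130.0, 183.9) = 130.0 kips → weld metal.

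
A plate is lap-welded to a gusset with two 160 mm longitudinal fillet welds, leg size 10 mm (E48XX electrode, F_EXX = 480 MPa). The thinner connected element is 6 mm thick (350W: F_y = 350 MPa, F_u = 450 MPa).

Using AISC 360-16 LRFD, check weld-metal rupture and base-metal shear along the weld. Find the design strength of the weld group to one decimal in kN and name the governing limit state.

Weld metal: throat = 0.707×10 = 7.07 mm, L = 2×160 = 320 mm. φR_n = 0.75 × 0.6 × 480 × 7.07 × 320 = 488.7 kN.
Base metal shear (6 mm plate): yield φR_n = 1.0×0.6×350×6×320 = 403.2 kN; rupture φR_n = 0.75×0.6×450×6×320 = 388.8 kN; take 388.8 kN (rupture).
Governing: min(488.7, 388.8) = 388.8 kN → base-metal shear.

388.8 kN (base-metal shear governs)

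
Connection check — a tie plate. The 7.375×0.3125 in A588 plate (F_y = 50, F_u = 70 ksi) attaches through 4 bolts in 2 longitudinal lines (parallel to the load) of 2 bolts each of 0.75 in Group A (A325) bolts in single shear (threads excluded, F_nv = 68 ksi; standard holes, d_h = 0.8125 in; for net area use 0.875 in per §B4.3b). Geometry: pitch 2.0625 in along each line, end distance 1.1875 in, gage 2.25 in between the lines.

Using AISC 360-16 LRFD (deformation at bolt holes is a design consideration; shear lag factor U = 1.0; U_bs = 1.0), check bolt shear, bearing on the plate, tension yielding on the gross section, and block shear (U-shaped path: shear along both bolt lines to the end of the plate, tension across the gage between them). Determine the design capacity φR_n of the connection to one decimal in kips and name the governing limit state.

Bolt shear: A_b = π(0.75)²/4 = 0.44179 in². φR_n = 0.75 × 68 × 0.44179 × 4 × 1 = 90.1 kips.
Bearing (0.3125 in plate, F_u = 70 ksi): end bolts L_c = 1.1875 − 0.8125/2 = 0.78125, R_n = min(1.2×0.78125×0.3125×70, 2.4×0.75×0.3125×70) = 20.508 kips/bolt; interior L_c = 2.0625 − 0.8125 = 1.25, R_n = 32.813 kips/bolt. φR_n = 0.75 × (2×20.508 + 2×32.813) = 80.0 kips.
Tension yield (gross): A_g = 7.375×0.3125 = 2.3047 in². φR_n = 0.90 × 50 × 2.3047 = 103.7 kips.
Block shear: shear path 2×[1.1875+1×2.0625] = 2×3.25 in, A_gv = 2.0313, A_nv = 2×(3.25 − 1.5×0.875)×0.3125 = 1.2109 in²; tension across gage: (2.25 − 1×0.875)×0.3125 = 0.42969 in². R_n = min(0.6×70×1.2109, 0.6×50×2.0313) + 1.0×70×0.42969 = min(50.858, 60.939) + 30.078 = 80.936 kips. φR_n = 0.75 × 80.936 = 60.7 kips.
Governing: min(90.1, 80.0, 103.7, 60.7) = 60.7 kips → block shear.

60.7 kips (block shear governs)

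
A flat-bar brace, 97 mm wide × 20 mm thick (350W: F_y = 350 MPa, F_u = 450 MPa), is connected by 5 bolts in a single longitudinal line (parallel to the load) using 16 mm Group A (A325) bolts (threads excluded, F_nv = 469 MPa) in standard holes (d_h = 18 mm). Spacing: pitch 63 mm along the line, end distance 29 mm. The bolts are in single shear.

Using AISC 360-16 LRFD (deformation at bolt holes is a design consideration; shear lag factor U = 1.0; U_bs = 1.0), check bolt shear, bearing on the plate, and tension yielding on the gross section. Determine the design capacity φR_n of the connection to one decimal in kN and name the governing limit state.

353.6 kN (bolt shear governs)

Bolt shear: A_b = π(16)²/4 = 201.06 mm². φR_n = 0.75 × 469 × 201.06 × 5 × 1 = 353.6 kN.
Bearing (20 mm plate, F_u = 450 MPa): end bolts L_c = 29 − 18/2 = 20, R_n = min(1.2×20×20×450, 2.4×16×20×450) = 216 kN/bolt; interior L_c = 63 − 18 = 45, R_n = 345.6 kN/bolt. φR_n = 0.75 × (1×216 + 4×345.6) = 1198.8 kN.
Tension yield (gross): A_g = 97×20 = 1940 mm². φR_n = 0.90 × 350 × 1940 = 611.1 kN.
Governing: min(353.6, 1198.8, 611.1) = 353.6 kN → bolt shear.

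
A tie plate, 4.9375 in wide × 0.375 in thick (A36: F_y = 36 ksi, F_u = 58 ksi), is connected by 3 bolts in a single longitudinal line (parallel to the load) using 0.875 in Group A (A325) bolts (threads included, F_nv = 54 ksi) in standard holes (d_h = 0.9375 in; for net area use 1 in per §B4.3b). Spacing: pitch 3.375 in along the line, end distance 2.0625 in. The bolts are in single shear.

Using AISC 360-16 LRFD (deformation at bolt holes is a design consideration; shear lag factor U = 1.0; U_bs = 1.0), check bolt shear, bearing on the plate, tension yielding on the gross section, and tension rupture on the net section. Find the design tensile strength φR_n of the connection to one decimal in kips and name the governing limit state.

60.0 kips (gross-section yield governs)

Bolt shear: A_b = π(0.875)²/4 = 0.60132 in². φR_n = 0.75 × 54 × 0.60132 × 3 × 1 = 73.1 kips.
Bearing (0.375 in plate, F_u = 58 ksi): end bolts L_c = 2.0625 − 0.9375/2 = 1.59375, R_n = min(1.2×1.59375×0.375×58, 2.4×0.875×0.375×58) = 41.597 kips/bolt; interior L_c = 3.375 − 0.9375 = 2.4375, R_n = 45.675 kips/bolt. φR_n = 0.75 × (1×41.597 + 2×45.675) = 99.7 kips.
Tension yield (gross): A_g = 4.9375×0.375 = 1.8516 in². φR_n = 0.90 × 36 × 1.8516 = 60.0 kips.
Tension rupture (net): A_n = (4.9375 − 1×1)×0.375 = 1.4766 in² (U = 1.0, A_e = A_n). φR_n = 0.75 × 58 × 1.4766 = 64.2 kips.
Governing: min(73.1, 99.7, 60.0, 64.2) = 60.0 kips → gross-section yield.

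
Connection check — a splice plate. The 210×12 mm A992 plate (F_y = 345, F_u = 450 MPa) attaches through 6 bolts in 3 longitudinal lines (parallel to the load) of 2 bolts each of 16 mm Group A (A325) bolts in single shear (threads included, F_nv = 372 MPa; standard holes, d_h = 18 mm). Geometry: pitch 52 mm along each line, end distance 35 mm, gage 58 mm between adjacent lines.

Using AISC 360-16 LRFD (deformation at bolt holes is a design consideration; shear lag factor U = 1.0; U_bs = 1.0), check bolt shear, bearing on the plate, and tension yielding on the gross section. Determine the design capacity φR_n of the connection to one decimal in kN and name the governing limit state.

Bolt shear: A_b = π(16)²/4 = 201.06 mm². φR_n = 0.75 × 372 × 201.06 × 6 × 1 = 336.6 kN.
Bearing (12 mm plate, F_u = 450 MPa): end bolts L_c = 35 − 18/2 = 26, R_n = min(1.2×26×12×450, 2.4×16×12×450) = 168.48 kN/bolt; interior L_c = 52 − 18 = 34, R_n = 207.36 kN/bolt. φR_n = 0.75 × (3×168.48 + 3×207.36) = 845.6 kN.
Tension yield (gross): A_g = 210×12 = 2520 mm². φR_n = 0.90 × 345 × 2520 = 782.5 kN.
Governing: min(336.6, 845.6, 782.5) = 336.6 kN → bolt shear.

336.6 kN (bolt shear governs)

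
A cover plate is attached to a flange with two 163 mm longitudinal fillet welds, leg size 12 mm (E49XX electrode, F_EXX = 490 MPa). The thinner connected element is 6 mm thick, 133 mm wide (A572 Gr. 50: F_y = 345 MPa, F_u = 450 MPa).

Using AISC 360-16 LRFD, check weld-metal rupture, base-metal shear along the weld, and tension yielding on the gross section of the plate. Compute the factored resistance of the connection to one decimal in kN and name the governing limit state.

Weld metal: throat = 0.707×12 = 8.484 mm, L = 2×163 = 326 mm. φR_n = 0.75 × 0.6 × 490 × 8.484 × 326 = 609.9 kN.
Base metal shear (6 mm plate): yield φR_n = 1.0×0.6×345×6×326 = 404.9 kN; rupture φR_n = 0.75×0.6×450×6×326 = 396.1 kN; take 396.1 kN (rupture).
Tension yield (gross): A_g = 133×6 = 798 mm². φR_n = 0.90 × 345 × 798 = 247.8 kN.
Governing: min(609.9, 396.1, 247.8) = 247.8 kN → gross-section yield.

247.8 kN (gross-section yield governs)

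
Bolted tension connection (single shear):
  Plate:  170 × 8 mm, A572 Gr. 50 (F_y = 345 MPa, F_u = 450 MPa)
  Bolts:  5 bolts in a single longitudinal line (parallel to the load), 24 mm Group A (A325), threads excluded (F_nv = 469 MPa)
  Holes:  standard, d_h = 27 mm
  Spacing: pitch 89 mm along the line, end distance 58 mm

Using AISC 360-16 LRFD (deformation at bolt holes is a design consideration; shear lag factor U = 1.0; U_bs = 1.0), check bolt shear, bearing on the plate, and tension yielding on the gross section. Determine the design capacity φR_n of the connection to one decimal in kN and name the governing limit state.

Bolt shear: A_b = π(24)²/4 = 452.39 mm². φR_n = 0.75 × 469 × 452.39 × 5 × 1 = 795.6 kN.
Bearing (8 mm plate, F_u = 450 MPa): end bolts L_c = 58 − 27/2 = 44.5, R_n = min(1.2×44.5×8×450, 2.4×24×8×450) = 192.24 kN/bolt; interior L_c = 89 − 27 = 62, R_n = 207.36 kN/bolt. φR_n = 0.75 × (1×192.24 + 4×207.36) = 766.3 kN.
Tension yield (gross): A_g = 170×8 = 1360 mm². φR_n = 0.90 × 345 × 1360 = 422.3 kN.
Governing: min(795.6, 766.3, 422.3) = 422.3 kN → gross-section yield.

422.3 kN (gross-section yield governs)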